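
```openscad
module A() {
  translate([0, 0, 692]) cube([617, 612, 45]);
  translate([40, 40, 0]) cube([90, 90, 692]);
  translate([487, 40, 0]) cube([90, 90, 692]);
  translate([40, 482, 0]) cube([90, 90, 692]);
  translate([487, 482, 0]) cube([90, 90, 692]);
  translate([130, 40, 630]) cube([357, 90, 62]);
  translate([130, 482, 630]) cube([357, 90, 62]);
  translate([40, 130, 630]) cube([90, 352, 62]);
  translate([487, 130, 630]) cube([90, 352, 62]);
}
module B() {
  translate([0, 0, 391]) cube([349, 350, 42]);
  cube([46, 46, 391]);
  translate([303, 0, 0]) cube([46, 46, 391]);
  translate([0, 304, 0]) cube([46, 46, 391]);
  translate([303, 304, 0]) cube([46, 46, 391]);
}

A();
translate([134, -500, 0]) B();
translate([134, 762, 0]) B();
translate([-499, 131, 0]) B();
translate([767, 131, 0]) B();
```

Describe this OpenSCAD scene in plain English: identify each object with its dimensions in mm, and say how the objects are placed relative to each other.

A is a rectangular dining table. The top is 617×612×45 mm with its upper surface at z = 737 mm. It stands on four 90×90 mm square legs, each inset 40 mm from the nearest pair of top edges, running from the floor to the underside of the top. Four apron rails, 90 mm thick and 62 mm tall, run between adjacent legs with their top edges flush with the underside of the top and their outer faces flush with the legs' outer faces.

B is a simple wooden stool: a rectangular seat 349 mm (x) by 350 mm (y), 42 mm thick, top face at z = 433 mm, on four square legs, each 46×46 mm in cross-section. The legs rest on z = 0, each flush with a corner of the seat.

Four stools sit around the table at the −y, +y, −x, +x sides.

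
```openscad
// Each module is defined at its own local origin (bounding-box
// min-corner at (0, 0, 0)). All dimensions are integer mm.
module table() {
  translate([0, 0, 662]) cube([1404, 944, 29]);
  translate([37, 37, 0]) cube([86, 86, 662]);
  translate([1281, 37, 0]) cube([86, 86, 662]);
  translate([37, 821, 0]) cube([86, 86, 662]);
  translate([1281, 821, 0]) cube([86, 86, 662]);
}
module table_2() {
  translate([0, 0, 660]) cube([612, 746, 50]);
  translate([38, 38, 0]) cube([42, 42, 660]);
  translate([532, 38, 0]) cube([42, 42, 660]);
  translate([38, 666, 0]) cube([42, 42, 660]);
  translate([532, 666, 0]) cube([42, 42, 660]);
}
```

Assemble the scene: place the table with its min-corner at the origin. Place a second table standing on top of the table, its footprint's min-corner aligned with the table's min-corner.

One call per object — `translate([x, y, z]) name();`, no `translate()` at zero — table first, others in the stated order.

table();
translate([0, 0, 691]) table_2();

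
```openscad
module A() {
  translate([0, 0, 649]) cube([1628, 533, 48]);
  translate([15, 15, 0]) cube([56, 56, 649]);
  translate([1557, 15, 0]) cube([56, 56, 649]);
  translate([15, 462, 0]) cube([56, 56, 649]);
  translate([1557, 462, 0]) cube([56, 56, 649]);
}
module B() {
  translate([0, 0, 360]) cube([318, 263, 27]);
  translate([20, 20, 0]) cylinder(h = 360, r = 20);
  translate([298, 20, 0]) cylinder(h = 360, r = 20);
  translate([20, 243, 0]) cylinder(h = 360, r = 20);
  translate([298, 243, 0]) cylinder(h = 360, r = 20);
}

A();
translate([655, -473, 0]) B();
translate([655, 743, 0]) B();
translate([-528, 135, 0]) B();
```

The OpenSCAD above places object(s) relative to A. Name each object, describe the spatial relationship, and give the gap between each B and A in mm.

Each stool's nearest face is 210 mm from the table's bounding box.

A is a table. B is a stool. Three stools sit around the table at the −y, +y, −x sides. The gap between each stool and the table is 210 mm.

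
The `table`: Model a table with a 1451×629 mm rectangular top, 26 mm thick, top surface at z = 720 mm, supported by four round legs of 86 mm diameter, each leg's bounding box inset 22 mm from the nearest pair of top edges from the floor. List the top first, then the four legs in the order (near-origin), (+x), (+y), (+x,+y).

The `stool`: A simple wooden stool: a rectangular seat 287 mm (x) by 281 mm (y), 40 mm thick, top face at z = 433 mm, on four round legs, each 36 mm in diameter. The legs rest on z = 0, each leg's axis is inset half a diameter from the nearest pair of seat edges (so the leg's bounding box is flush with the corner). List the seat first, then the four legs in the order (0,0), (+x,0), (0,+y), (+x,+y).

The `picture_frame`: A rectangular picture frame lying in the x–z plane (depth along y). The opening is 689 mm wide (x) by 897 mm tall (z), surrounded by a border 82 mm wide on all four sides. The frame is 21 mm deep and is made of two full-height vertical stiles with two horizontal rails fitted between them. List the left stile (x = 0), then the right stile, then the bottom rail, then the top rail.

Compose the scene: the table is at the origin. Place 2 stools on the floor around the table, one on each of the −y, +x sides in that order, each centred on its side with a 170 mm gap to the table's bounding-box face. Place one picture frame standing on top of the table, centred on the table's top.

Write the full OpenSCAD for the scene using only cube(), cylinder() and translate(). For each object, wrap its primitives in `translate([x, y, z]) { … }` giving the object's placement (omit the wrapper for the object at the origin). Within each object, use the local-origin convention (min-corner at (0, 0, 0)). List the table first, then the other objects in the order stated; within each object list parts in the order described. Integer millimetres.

translate([0, 0, 694]) cube([1451, 629, 26]);
translate([65, 65, 0]) cylinder(h = 694, r = 43);
translate([1386, 65, 0]) cylinder(h = 694, r = 43);
translate([65, 564, 0]) cylinder(h = 694, r = 43);
translate([1386, 564, 0]) cylinder(h = 694, r = 43);
translate([582, -451, 0]) {
  translate([0, 0, 393]) cube([287, 281, 40]);
  translate([18, 18, 0]) cylinder(h = 393, r = 18);
  translate([269, 18, 0]) cylinder(h = 393, r = 18);
  translate([18, 263, 0]) cylinder(h = 393, r = 18);
  translate([269, 263, 0]) cylinder(h = 393, r = 18);
}
translate([1621, 174, 0]) {
  translate([0, 0, 393]) cube([287, 281, 40]);
  translate([18, 18, 0]) cylinder(h = 393, r = 18);
  translate([269, 18, 0]) cylinder(h = 393, r = 18);
  translate([18, 263, 0]) cylinder(h = 393, r = 18);
  translate([269, 263, 0]) cylinder(h = 393, r = 18);
}
translate([299, 304, 720]) {
  cube([82, 21, 1061]);
  translate([771, 0, 0]) cube([82, 21, 1061]);
  translate([82, 0, 0]) cube([689, 21, 82]);
  translate([82, 0, 979]) cube([689, 21, 82]);
}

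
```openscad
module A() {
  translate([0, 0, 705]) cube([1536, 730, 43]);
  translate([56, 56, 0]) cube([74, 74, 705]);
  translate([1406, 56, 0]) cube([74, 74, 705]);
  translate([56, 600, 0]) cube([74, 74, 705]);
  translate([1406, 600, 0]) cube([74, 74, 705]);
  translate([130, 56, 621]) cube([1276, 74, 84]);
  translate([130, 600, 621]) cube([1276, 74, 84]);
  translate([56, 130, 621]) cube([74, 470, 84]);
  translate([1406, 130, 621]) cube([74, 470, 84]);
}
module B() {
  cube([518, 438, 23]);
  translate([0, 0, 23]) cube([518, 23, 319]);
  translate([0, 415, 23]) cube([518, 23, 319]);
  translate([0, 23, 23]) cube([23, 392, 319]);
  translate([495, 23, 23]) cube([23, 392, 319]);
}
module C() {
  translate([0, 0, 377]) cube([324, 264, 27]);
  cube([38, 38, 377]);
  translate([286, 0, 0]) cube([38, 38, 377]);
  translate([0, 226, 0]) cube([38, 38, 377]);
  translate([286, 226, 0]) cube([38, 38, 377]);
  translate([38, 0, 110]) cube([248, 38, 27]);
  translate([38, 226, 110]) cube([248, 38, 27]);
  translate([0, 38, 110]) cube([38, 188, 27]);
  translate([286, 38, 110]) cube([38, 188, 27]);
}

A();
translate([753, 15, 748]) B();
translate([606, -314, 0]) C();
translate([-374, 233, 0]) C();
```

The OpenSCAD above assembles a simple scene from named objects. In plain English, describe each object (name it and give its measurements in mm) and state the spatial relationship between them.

A is a table with a 1536×730 mm rectangular top, 43 mm thick, top surface at z = 748 mm, supported by four 74×74 mm square legs, each inset 56 mm from the nearest pair of top edges, running from the floor. Four apron rails, 74 mm thick and 84 mm tall, run between adjacent legs with their top edges flush with the underside of the top and their outer faces flush with the legs' outer faces.

B is an open-topped rectangular box: outside dimensions 518×438×342 mm, with a uniform wall and base thickness of 23 mm. The base is a full 518×438 slab on the floor; four walls sit on top of the base. The front and back walls (the −y and +y sides) span the full width; the two side walls fit between them.

C is a four-legged stool. The seat is a 324×264×27 mm slab whose top surface is at z = 404 mm; four square legs, each 38×38 mm in cross-section, run from the floor (z = 0) to the underside of the seat, each flush with a corner of the seat. Four stretchers, 38 mm wide and 27 mm tall, connect adjacent legs with their undersides at z = 110 mm, each running between the inner faces of the legs it joins and aligned with the legs' outer faces on the other axis.

The open box is on top of the table. Two stools sit around the table at the −y, −x sides.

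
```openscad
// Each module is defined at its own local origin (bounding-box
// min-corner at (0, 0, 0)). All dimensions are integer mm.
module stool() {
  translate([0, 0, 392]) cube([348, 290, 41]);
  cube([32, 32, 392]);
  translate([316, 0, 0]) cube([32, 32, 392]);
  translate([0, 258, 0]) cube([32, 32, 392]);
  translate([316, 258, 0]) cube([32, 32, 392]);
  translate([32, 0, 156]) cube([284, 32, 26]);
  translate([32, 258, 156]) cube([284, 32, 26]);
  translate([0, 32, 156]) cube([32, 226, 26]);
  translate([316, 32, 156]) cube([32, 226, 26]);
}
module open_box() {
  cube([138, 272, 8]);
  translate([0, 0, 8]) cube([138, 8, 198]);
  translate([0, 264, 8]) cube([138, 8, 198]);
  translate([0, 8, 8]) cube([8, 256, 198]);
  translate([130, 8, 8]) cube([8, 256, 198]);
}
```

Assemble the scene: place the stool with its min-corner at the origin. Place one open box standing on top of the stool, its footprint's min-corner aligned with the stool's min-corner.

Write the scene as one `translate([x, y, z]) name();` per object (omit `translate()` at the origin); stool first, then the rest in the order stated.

stool();
translate([0, 0, 433]) open_box();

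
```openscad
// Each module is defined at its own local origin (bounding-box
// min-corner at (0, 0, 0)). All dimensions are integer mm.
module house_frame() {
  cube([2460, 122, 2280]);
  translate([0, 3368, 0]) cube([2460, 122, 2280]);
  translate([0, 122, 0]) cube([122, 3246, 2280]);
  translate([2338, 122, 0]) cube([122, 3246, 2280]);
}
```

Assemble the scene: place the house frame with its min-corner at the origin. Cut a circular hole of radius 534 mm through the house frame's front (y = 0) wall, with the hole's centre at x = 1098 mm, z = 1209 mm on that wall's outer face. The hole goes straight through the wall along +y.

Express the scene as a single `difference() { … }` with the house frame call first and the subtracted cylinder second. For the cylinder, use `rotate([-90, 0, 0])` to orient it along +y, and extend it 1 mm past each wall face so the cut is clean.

difference() {
  house_frame();
  translate([1098, -1, 1209]) rotate([-90, 0, 0]) cylinder(h = 124, r = 534);
}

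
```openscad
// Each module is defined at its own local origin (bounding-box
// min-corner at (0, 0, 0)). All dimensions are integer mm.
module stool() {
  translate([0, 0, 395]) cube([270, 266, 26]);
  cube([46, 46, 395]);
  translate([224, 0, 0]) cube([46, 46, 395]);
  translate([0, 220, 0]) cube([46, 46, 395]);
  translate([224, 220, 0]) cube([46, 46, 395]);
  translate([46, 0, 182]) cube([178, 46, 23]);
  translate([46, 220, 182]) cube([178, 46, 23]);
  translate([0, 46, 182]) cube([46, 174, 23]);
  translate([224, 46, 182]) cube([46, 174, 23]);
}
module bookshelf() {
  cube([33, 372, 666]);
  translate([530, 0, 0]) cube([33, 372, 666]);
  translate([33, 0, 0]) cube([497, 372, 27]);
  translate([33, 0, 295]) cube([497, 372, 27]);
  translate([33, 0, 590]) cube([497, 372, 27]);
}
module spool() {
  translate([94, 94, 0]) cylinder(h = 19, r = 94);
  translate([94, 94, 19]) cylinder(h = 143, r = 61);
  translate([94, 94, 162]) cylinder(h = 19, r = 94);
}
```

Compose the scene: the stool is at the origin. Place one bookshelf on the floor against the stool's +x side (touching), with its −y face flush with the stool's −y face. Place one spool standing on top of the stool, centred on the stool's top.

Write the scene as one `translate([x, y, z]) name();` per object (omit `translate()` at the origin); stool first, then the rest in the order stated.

stool();
translate([270, 0, 0]) bookshelf();
translate([41, 39, 421]) spool();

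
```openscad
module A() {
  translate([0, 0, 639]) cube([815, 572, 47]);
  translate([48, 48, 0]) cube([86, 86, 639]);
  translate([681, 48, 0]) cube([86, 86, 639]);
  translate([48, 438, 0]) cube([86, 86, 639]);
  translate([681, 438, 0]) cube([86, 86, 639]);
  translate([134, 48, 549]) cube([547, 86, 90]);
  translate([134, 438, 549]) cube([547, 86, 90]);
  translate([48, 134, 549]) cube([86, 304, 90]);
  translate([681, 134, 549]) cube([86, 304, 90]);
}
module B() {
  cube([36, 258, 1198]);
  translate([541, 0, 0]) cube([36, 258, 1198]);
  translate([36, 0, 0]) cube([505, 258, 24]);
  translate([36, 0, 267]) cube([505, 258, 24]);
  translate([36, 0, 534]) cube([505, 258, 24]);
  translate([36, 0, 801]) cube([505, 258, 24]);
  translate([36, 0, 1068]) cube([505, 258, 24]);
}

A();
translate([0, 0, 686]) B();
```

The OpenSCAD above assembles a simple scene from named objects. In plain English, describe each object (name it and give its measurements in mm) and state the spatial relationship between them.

A is a rectangular dining table. The top is 815×572×47 mm with its upper surface at z = 686 mm. It stands on four 86×86 mm square legs, each inset 48 mm from the nearest pair of top edges, running from the floor to the underside of the top. Four apron rails, 86 mm thick and 90 mm tall, run between adjacent legs with their top edges flush with the underside of the top and their outer faces flush with the legs' outer faces.

B is a bookshelf 577 mm wide overall, 258 mm deep and 1198 mm tall. The two sides are 36 mm thick vertical panels. 5 horizontal shelves of 24 mm thickness span between the inner faces of the sides; the lowest shelf sits on the floor and shelves are stacked with a clear vertical gap of 243 mm between each pair.

The bookshelf is on top of the table.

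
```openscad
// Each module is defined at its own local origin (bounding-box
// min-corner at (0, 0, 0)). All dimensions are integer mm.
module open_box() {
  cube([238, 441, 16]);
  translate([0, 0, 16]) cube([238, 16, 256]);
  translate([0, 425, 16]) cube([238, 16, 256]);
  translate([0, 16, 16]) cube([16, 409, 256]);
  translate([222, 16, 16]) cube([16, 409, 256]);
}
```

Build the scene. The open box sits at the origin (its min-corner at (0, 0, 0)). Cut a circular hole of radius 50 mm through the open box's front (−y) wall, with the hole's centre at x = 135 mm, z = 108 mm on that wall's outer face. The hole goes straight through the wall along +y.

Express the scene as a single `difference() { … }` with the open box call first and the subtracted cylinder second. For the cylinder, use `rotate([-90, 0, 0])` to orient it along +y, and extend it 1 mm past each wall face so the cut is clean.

difference() {
  open_box();
  translate([135, -1, 108]) rotate([-90, 0, 0]) cylinder(h = 18, r = 50);
}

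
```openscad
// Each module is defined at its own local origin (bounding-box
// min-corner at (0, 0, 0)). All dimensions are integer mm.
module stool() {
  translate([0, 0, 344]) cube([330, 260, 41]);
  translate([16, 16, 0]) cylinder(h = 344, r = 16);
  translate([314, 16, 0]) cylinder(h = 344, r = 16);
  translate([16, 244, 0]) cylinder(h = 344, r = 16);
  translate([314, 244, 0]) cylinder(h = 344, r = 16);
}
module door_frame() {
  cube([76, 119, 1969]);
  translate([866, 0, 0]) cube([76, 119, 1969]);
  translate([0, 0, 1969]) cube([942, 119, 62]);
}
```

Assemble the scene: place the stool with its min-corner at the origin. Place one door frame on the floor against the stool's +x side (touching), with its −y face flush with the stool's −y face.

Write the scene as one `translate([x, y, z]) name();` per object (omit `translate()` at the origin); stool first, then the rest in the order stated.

stool();
translate([330, 0, 0]) door_frame();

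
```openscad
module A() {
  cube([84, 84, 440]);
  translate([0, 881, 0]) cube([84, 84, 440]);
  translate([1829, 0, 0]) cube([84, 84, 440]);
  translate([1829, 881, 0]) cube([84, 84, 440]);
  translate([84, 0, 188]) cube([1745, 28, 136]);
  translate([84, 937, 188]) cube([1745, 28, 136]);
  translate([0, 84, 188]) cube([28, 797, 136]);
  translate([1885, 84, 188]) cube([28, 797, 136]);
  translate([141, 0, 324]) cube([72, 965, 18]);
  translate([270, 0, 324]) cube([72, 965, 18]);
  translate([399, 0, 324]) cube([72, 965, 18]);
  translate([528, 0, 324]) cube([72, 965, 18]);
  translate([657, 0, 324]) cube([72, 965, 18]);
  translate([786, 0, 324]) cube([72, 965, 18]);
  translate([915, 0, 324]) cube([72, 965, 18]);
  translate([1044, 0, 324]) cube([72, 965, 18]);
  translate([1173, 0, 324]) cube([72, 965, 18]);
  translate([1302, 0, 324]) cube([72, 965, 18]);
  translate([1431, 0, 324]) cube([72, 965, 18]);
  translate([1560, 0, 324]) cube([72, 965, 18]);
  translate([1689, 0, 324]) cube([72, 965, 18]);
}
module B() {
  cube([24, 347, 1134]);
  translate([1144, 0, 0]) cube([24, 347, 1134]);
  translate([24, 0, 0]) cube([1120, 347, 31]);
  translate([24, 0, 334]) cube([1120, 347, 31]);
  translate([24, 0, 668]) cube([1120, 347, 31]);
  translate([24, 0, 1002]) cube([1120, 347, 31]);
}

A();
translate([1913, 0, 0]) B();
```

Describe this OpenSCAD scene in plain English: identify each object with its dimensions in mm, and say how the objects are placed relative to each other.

A is a bed frame 1913 mm long (x) by 965 mm wide (y). Four 84×84 mm corner posts, 440 mm tall, at the corners of the footprint. Four rails of 28 mm thickness and 136 mm height run between adjacent posts with their undersides at z = 188 mm, their outer faces flush with the outside of the frame (the two x-running rails run between the posts' inner faces; the two y-running rails run between the posts' inner faces). 13 slats, each 72 mm wide (x) and 18 mm thick, lie across the top of the two x-running rails, running the full 965 mm width of the frame in y; the slats are evenly spaced along x between the inner faces of the end posts with equal gaps (rounded down to the nearest mm) at the −x end and between each pair — any rounding remainder accumulates at the +x end.

B is a bookshelf 1168 mm wide overall, 347 mm deep and 1134 mm tall. The two sides are 24 mm thick vertical panels. 4 horizontal shelves of 31 mm thickness span between the inner faces of the sides; the lowest shelf sits on the floor and shelves are stacked with a clear vertical gap of 303 mm between each pair.

The bookshelf is against the bed frame's +x side, with their −y faces flush.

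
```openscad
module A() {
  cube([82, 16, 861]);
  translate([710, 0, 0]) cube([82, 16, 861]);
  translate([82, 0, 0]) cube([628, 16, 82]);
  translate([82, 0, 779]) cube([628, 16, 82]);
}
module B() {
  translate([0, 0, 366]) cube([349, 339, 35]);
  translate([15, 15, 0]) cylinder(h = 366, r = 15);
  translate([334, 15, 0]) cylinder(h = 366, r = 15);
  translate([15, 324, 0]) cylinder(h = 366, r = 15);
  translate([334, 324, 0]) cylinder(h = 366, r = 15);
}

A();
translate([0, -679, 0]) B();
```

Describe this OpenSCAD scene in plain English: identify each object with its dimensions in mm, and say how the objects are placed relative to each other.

A is a picture frame with a 628×697 mm rectangular opening (x by z) and a uniform 82 mm border on every side. Frame depth is 16 mm along y. It is built from two vertical stiles running the full outside height and two horizontal rails spanning the gap between the stiles.

B is a simple wooden stool: a rectangular seat 349 mm (x) by 339 mm (y), 35 mm thick, top face at z = 401 mm, on four round legs, each 30 mm in diameter. The legs rest on z = 0, each leg's axis is inset half a diameter from the nearest pair of seat edges (so the leg's bounding box is flush with the corner).

The stool is on the floor beside the picture frame on its −y side.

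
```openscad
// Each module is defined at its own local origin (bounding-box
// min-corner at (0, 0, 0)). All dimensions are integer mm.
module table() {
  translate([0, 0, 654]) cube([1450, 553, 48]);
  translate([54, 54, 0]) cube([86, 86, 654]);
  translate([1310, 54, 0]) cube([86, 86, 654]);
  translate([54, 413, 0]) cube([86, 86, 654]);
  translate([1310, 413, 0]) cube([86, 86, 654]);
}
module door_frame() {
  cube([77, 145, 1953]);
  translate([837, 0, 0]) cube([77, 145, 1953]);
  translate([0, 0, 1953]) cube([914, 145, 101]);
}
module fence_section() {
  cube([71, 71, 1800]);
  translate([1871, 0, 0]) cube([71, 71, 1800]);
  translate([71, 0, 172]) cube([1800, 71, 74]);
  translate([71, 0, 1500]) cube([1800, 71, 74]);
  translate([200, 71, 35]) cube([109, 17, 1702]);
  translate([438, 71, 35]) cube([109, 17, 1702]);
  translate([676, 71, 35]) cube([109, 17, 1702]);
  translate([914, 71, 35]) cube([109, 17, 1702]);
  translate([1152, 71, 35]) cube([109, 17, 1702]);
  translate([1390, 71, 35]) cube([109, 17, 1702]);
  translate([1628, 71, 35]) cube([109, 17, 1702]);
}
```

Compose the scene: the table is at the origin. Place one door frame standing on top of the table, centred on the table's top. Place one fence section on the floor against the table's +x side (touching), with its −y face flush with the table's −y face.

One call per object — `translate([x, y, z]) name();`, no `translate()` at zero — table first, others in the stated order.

table();
translate([268, 204, 702]) door_frame();
translate([1450, 0, 0]) fence_section();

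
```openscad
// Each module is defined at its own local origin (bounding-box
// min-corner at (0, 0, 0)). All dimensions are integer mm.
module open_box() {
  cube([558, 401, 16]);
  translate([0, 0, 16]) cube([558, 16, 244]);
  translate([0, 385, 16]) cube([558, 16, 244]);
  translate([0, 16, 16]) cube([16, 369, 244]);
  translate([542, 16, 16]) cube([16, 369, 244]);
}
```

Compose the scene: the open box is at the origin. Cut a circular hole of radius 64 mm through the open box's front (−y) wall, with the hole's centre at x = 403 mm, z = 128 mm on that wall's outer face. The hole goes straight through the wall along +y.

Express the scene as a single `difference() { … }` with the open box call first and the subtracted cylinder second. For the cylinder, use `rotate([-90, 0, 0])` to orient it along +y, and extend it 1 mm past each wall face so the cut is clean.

difference() {
  open_box();
  translate([403, -1, 128]) rotate([-90, 0, 0]) cylinder(h = 18, r = 64);
}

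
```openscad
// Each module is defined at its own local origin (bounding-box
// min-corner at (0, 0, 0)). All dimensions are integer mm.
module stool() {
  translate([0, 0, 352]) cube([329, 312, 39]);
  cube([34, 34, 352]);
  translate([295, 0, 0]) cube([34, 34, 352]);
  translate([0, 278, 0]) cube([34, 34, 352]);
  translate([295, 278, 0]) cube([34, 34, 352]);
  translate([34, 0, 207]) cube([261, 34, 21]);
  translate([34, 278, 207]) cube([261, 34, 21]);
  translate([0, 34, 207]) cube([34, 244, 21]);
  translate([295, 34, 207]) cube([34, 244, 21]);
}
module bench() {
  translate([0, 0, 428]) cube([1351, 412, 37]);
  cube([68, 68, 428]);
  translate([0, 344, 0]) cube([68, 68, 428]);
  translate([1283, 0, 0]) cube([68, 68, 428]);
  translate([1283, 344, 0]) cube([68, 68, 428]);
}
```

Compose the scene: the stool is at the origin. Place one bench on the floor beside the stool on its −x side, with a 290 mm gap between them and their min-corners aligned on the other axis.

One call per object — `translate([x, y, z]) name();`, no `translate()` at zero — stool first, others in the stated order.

stool();
translate([-1641, 0, 0]) bench();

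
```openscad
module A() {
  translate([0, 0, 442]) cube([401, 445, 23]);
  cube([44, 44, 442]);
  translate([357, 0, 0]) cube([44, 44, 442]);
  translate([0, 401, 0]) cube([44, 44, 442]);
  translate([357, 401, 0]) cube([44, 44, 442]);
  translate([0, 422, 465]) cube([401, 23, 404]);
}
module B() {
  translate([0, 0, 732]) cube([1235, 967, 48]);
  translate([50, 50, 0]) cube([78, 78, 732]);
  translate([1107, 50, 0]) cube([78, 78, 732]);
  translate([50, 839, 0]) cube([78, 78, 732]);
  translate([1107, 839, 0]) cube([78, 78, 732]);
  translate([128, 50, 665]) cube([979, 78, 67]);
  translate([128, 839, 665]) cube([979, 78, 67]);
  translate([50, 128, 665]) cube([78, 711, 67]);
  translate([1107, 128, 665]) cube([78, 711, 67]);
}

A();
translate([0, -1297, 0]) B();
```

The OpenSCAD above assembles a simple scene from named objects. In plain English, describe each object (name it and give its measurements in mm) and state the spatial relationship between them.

A is a chair: 401×445 mm seat, 23 mm thick, top at z = 465 mm, on four 44 mm square corner legs flush with the seat edges. A 23 mm thick backrest slab spans the full seat width, extending 404 mm above the seat top, its back face flush with the seat's +y edge.

B is a rectangular dining table. The top is 1235×967×48 mm with its upper surface at z = 780 mm. It stands on four 78×78 mm square legs, each inset 50 mm from the nearest pair of top edges, running from the floor to the underside of the top. Four apron rails, 78 mm thick and 67 mm tall, run between adjacent legs with their top edges flush with the underside of the top and their outer faces flush with the legs' outer faces.

The table is on the floor beside the chair on its −y side.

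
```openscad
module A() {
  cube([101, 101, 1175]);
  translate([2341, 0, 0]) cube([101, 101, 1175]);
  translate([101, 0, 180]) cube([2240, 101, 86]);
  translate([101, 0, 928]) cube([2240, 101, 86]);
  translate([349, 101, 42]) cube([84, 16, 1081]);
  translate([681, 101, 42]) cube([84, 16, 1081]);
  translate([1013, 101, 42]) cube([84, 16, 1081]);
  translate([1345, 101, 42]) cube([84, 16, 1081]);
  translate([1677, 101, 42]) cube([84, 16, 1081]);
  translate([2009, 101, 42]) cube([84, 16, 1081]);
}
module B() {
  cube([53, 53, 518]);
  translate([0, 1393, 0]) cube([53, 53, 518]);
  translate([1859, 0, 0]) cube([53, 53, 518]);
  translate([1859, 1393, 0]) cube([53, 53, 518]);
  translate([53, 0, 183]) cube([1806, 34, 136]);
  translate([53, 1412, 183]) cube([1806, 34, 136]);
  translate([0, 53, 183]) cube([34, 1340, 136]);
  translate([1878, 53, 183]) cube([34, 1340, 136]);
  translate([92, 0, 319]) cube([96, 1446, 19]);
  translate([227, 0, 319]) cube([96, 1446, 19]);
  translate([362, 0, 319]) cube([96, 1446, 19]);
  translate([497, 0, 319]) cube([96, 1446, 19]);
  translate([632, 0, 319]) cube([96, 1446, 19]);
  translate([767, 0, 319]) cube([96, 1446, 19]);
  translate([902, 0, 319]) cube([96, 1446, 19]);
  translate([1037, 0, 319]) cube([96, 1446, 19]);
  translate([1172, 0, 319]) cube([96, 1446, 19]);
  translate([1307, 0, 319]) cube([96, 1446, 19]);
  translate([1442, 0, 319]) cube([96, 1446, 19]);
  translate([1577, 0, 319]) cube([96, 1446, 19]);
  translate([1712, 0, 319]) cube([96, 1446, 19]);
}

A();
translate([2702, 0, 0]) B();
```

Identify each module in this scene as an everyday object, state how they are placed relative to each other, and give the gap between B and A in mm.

A is a fence section. B is a bed frame. The bed frame is on the floor beside the fence section on its +x side. The gap between the bed frame and the fence section is 260 mm.

The bed frame's nearest face is 260 mm from the fence section's +x face.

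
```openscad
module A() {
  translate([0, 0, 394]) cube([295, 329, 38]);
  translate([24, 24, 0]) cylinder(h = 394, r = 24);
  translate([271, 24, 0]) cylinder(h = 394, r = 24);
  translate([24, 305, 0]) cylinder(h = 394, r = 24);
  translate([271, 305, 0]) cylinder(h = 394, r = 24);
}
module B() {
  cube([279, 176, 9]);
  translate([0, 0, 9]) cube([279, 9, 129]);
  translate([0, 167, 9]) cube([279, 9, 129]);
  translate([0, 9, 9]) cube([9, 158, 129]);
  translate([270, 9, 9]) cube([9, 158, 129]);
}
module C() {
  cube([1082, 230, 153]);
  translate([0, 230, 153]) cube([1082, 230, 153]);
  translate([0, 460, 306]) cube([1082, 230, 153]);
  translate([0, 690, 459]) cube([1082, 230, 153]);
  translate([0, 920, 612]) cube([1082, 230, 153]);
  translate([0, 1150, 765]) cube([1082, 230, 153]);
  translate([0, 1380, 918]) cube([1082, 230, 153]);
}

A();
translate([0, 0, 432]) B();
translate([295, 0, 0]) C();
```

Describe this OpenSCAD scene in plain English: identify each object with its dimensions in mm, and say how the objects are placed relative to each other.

A is a four-legged stool. The seat is 295×329 mm, 38 mm thick, top at z = 432 mm. It stands on four round legs, each 48 mm in diameter, from z = 0 to the seat underside, each leg's axis is inset half a diameter from the nearest pair of seat edges (so the leg's bounding box is flush with the corner).

B is an open storage box with external size 279×176×138 mm and wall thickness 9 mm (the base is also 9 mm thick). The base covers the whole footprint; the four walls stand on the base, with the y-facing walls full-width and the x-facing walls fitting between their inner faces.

C is a straight staircase of 7 solid steps. Each step is 1082 mm wide (x), 230 mm deep (y, the going) and 153 mm tall (the rise). The first step rests on the floor; each subsequent step sits one going further in +y and one rise higher in +z, directly behind and above the previous step with no overlap.

The open box is on top of the stool. The staircase is against the stool's +x side, with their −y faces flush.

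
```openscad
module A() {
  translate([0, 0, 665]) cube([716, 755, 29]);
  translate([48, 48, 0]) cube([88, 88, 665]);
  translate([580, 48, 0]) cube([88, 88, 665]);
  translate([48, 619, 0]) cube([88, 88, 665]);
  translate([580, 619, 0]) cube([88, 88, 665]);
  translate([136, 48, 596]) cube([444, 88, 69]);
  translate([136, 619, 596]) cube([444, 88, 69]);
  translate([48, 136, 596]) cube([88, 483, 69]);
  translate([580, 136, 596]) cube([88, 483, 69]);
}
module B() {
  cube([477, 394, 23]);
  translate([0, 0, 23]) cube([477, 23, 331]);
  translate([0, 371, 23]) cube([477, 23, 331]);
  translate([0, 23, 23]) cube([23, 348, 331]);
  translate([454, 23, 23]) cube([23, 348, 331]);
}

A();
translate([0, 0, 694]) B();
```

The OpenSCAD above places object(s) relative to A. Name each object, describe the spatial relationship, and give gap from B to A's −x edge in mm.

The open box's min-x is at 0; the table's min-x is 0; gap = 0 mm.

A is a table. B is an open box. The open box is on top of the table. The gap from the open box to the table's −x edge is 0 mm.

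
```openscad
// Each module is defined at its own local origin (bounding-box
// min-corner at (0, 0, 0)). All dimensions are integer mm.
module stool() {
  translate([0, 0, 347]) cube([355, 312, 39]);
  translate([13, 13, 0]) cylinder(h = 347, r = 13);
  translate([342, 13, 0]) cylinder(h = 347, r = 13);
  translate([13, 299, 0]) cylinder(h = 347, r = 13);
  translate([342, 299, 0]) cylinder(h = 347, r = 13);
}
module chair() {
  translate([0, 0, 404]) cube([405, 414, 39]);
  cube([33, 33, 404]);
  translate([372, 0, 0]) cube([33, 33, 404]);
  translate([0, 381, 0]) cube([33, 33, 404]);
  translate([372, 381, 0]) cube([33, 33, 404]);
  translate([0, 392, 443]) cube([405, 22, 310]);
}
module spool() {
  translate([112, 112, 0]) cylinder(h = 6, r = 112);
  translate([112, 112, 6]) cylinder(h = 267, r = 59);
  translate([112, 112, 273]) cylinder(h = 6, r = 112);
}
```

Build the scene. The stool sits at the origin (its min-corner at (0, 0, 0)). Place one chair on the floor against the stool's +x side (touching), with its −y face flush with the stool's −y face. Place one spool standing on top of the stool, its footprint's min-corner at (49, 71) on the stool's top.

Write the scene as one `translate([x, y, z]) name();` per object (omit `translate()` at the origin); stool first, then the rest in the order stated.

stool();
translate([355, 0, 0]) chair();
translate([49, 71, 386]) spool();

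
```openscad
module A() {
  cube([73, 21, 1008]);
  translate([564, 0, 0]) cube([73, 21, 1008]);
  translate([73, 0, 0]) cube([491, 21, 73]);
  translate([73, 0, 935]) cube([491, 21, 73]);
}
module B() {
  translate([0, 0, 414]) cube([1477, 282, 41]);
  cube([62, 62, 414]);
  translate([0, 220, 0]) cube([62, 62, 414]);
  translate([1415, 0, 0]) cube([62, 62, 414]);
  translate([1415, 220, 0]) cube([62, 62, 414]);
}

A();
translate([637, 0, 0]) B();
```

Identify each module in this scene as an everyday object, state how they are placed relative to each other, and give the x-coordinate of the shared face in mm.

The picture frame's +x face and the bench's −x face are both at x = 637 mm.

A is a picture frame. B is a bench. The bench is against the picture frame's +x side, with their −y faces flush. The x-coordinate of the shared face is 637 mm.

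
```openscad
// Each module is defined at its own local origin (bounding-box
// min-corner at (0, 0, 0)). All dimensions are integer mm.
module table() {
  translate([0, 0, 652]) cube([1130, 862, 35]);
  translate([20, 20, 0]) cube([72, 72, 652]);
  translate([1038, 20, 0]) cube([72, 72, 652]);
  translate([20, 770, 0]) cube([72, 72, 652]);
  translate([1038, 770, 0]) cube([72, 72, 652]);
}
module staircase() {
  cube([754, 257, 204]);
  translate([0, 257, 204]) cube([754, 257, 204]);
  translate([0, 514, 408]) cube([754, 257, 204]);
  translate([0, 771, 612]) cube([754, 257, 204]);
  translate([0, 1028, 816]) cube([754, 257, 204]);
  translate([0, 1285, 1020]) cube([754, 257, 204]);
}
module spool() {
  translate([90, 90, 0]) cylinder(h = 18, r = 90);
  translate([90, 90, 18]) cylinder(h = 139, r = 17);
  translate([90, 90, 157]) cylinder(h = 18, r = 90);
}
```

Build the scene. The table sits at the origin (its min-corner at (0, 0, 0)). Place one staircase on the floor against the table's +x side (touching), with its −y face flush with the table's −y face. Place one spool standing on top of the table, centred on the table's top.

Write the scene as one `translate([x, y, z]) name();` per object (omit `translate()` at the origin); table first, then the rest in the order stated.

table();
translate([1130, 0, 0]) staircase();
translate([475, 341, 687]) spool();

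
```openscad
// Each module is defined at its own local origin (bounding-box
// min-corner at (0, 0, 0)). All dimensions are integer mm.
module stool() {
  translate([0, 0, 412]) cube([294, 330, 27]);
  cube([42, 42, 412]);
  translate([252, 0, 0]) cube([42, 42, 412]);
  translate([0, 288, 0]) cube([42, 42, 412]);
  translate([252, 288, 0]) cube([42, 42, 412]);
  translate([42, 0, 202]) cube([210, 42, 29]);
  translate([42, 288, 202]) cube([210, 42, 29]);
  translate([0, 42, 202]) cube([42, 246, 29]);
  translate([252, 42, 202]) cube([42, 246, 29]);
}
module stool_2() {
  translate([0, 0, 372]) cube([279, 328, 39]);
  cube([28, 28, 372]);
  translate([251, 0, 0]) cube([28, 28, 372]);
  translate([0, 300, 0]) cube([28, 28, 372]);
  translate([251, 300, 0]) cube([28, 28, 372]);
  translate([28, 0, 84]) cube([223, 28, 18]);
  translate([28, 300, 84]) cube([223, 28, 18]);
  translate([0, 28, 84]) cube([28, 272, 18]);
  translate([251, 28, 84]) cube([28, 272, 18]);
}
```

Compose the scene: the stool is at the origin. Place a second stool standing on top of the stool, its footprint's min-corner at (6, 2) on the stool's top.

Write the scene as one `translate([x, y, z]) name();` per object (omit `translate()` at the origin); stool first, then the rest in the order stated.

stool();
translate([6, 2, 439]) stool_2();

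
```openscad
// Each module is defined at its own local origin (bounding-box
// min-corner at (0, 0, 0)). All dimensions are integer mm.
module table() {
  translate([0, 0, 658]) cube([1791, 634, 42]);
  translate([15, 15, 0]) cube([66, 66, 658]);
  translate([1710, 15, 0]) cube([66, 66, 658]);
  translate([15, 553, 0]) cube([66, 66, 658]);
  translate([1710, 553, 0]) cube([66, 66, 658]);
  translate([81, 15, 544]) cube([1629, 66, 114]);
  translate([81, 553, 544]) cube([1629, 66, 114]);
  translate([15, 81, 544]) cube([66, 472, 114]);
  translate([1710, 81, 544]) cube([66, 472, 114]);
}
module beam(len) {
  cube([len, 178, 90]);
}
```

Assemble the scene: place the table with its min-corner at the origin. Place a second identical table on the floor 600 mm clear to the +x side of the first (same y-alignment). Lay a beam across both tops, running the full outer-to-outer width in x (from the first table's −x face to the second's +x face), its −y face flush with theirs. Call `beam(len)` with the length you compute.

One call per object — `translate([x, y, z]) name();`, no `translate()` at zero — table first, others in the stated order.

table();
translate([2391, 0, 0]) table();
translate([0, 0, 700]) beam(4182);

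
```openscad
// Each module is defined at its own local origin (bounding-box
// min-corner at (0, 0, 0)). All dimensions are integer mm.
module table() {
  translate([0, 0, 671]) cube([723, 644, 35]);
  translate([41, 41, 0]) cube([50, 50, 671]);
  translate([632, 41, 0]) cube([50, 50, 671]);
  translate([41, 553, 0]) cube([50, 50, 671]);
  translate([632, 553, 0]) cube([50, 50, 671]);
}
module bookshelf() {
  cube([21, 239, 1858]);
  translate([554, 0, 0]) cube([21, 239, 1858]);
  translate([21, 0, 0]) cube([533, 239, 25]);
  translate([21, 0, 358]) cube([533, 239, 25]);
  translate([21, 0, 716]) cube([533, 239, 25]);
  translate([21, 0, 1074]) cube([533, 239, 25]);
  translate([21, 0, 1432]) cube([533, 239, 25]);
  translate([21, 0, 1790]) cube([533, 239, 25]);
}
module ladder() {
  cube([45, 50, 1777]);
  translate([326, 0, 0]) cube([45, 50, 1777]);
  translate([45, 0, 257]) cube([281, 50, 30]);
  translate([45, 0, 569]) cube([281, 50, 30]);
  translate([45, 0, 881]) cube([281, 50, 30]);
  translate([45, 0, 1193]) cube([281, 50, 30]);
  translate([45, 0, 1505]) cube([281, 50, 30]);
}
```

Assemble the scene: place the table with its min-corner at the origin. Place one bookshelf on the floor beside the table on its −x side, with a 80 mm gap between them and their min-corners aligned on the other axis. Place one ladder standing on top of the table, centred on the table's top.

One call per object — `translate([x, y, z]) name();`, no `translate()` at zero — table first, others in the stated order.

table();
translate([-655, 0, 0]) bookshelf();
translate([176, 297, 706]) ladder();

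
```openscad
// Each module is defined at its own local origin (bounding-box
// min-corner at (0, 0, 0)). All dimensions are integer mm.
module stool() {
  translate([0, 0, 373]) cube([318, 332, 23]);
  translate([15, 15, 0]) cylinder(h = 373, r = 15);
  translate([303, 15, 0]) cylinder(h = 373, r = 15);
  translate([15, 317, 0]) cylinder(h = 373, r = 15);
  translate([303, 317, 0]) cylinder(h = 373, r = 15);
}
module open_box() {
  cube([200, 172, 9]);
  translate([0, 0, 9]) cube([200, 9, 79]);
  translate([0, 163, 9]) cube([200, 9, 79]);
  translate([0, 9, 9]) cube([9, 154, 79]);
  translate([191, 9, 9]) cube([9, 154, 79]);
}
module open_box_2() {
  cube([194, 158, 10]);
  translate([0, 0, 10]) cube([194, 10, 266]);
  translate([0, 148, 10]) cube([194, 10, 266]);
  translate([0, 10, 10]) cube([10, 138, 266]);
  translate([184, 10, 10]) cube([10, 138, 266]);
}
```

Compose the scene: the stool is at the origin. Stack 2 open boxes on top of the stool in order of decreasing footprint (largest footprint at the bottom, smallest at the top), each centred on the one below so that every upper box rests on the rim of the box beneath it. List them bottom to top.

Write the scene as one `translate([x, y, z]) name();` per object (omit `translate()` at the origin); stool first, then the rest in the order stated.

stool();
translate([59, 80, 396]) open_box();
translate([62, 87, 484]) open_box_2();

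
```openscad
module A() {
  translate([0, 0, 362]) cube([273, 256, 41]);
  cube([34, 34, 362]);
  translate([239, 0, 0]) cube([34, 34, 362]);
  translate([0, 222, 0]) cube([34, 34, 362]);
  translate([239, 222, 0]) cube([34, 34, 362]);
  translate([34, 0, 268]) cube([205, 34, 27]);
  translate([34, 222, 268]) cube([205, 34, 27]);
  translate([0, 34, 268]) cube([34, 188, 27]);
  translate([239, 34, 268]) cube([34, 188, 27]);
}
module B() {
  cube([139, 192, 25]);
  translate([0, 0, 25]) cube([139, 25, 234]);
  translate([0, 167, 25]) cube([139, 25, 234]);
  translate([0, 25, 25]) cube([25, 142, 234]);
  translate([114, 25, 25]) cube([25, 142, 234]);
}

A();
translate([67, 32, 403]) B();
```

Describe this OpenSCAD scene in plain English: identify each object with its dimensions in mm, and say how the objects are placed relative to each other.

A is a four-legged stool. The seat is a 273×256×41 mm slab whose top surface is at z = 403 mm; four square legs, each 34×34 mm in cross-section, run from the floor (z = 0) to the underside of the seat, each flush with a corner of the seat. Four stretchers, 34 mm wide and 27 mm tall, connect adjacent legs with their undersides at z = 268 mm, each running between the inner faces of the legs it joins and aligned with the legs' outer faces on the other axis.

B is an open storage box with external size 139×192×259 mm and wall thickness 25 mm (the base is also 25 mm thick). The base covers the whole footprint; the four walls stand on the base, with the y-facing walls full-width and the x-facing walls fitting between their inner faces.

The open box is on top of the stool, centred.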